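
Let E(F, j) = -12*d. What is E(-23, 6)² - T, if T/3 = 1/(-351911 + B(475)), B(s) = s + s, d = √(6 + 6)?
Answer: 202153537/116987 ≈ 1728.0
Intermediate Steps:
d = 2*√3 (d = √12 = 2*√3 ≈ 3.4641)
E(F, j) = -24*√3
B(s) = 2*s
T = -1/116987 (T = 3/(-351911 + 2*475) = 3/(-351911 + 950) = 3/(-350961) = 3*(-1/350961) = -1/116987 ≈ -8.5480e-6)
E(-23, 6)² - T = (-24*√3)² - 1*(-1/116987) = 1728 + 1/116987 = 202153537/116987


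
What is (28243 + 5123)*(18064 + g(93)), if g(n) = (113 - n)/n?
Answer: 18684648584/31 ≈ 6.0273e+8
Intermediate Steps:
g(n) = (113 - n)/n
(28243 + 5123)*(18064 + g(93)) = (28243 + 5123)*(18064 + (113 - 1*93)/93) = 33366*(18064 + (113 - 93)/93) = 33366*(18064 + (1/93)*20) = 33366*(18064 + 20/93) = 33366*(1679972/93) = 18684648584/31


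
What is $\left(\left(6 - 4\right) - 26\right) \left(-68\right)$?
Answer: $1632$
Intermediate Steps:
$\left(\left(6 - 4\right) - 26\right) \left(-68\right) = \left(2 - 26\right) \left(-68\right) = \left(-24\right) \left(-68\right) = 1632$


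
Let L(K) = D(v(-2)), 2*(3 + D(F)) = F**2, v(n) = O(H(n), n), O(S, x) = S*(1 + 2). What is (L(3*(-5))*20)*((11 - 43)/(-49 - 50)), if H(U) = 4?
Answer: 14720/33 ≈ 446.06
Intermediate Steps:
O(S, x) = 3*S (O(S, x) = S*3 = 3*S)
v(n) = 12 (v(n) = 3*4 = 12)
D(F) = -3 + F**2/2
L(K) = 69 (L(K) = -3 + (1/2)*12**2 = -3 + (1/2)*144 = -3 + 72 = 69)
(L(3*(-5))*20)*((11 - 43)/(-49 - 50)) = (69*20)*((11 - 43)/(-49 - 50)) = 1380*(-32/(-99)) = 1380*(-32*(-1/99)) = 1380*(32/99) = 14720/33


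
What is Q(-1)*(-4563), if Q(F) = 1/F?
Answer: 4563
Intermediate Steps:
Q(-1)*(-4563) = -4563/(-1) = -1*(-4563) = 4563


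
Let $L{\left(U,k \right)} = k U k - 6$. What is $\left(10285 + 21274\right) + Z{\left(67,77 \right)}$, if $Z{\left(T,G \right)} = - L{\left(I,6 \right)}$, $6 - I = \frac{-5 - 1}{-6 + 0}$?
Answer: $31385$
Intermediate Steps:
$I = 5$ ($I = 6 - \frac{-5 - 1}{-6 + 0} = 6 - - \frac{6}{-6} = 6 - \left(-6\right) \left(- \frac{1}{6}\right) = 6 - 1 = 5$)
$L{\left(U,k \right)} = -6 + U k^{2}$ ($L{\left(U,k \right)} = U k k - 6 = U k^{2} - 6 = -6 + U k^{2}$)
$Z{\left(T,G \right)} = -174$ ($Z{\left(T,G \right)} = - (-6 + 5 \cdot 6^{2}) = - (-6 + 5 \cdot 36) = - (-6 + 180) = \left(-1\right) 174 = -174$)
$\left(10285 + 21274\right) + Z{\left(67,77 \right)} = \left(10285 + 21274\right) - 174 = 31559 - 174 = 31385$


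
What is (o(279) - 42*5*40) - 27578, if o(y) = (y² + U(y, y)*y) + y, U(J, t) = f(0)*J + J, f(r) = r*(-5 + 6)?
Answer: 119983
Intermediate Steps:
f(r) = r (f(r) = r*1 = r)
U(J, t) = J (U(J, t) = 0*J + J = 0 + J = J)
o(y) = y + 2*y² (o(y) = (y² + y*y) + y = (y² + y²) + y = 2*y² + y = y + 2*y²)
(o(279) - 42*5*40) - 27578 = (279*(1 + 2*279) - 42*5*40) - 27578 = (279*(1 + 558) - 210*40) - 27578 = (279*559 - 8400) - 27578 = (155961 - 8400) - 27578 = 147561 - 27578 = 119983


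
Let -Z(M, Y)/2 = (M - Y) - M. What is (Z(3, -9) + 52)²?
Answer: 1156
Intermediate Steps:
Z(M, Y) = 2*Y (Z(M, Y) = -2*((M - Y) - M) = -(-2)*Y = 2*Y)
(Z(3, -9) + 52)² = (2*(-9) + 52)² = (-18 + 52)² = 34² = 1156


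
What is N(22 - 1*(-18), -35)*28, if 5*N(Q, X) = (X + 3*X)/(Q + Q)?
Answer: -49/5 ≈ -9.8000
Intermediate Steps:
N(Q, X) = 2*X/(5*Q) (N(Q, X) = ((X + 3*X)/(Q + Q))/5 = ((4*X)/((2*Q)))/5 = ((4*X)*(1/(2*Q)))/5 = (2*X/Q)/5 = 2*X/(5*Q))
N(22 - 1*(-18), -35)*28 = ((⅖)*(-35)/(22 - 1*(-18)))*28 = ((⅖)*(-35)/(22 + 18))*28 = ((⅖)*(-35)/40)*28 = ((⅖)*(-35)*(1/40))*28 = -7/20*28 = -49/5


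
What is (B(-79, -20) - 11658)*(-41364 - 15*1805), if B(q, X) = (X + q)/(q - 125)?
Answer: 54252348129/68 ≈ 7.9783e+8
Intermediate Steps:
B(q, X) = (X + q)/(-125 + q)
(B(-79, -20) - 11658)*(-41364 - 15*1805) = ((-20 - 79)/(-125 - 79) - 11658)*(-41364 - 15*1805) = (-99/(-204) - 11658)*(-41364 - 27075) = (-1/204*(-99) - 11658)*(-68439) = (33/68 - 11658)*(-68439) = -792711/68*(-68439) = 54252348129/68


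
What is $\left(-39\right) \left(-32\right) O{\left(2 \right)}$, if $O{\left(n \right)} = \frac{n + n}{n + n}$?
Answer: $1248$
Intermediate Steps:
$O{\left(n \right)} = 1$ ($O{\left(n \right)} = \frac{2 n}{2 n} = 2 n \frac{1}{2 n} = 1$)
$\left(-39\right) \left(-32\right) O{\left(2 \right)} = \left(-39\right) \left(-32\right) 1 = 1248 \cdot 1 = 1248$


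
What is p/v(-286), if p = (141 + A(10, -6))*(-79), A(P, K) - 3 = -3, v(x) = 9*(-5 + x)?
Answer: 3713/873 ≈ 4.2532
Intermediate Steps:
v(x) = -45 + 9*x
A(P, K) = 0 (A(P, K) = 3 - 3 = 0)
p = -11139 (p = (141 + 0)*(-79) = 141*(-79) = -11139)
p/v(-286) = -11139/(-45 + 9*(-286)) = -11139/(-45 - 2574) = -11139/(-2619) = -11139*(-1/2619) = 3713/873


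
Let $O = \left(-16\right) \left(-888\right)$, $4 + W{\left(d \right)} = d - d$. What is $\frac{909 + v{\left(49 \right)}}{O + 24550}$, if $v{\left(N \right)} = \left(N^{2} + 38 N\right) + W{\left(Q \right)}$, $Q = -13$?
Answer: $\frac{2584}{19379} \approx 0.13334$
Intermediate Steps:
$W{\left(d \right)} = -4$ ($W{\left(d \right)} = -4 + \left(d - d\right) = -4 + 0 = -4$)
$v{\left(N \right)} = -4 + N^{2} + 38 N$ ($v{\left(N \right)} = \left(N^{2} + 38 N\right) - 4 = -4 + N^{2} + 38 N$)
$O = 14208$
$\frac{909 + v{\left(49 \right)}}{O + 24550} = \frac{909 + \left(-4 + 49^{2} + 38 \cdot 49\right)}{14208 + 24550} = \frac{909 + \left(-4 + 2401 + 1862\right)}{38758} = \left(909 + 4259\right) \frac{1}{38758} = 5168 \cdot \frac{1}{38758} = \frac{2584}{19379}$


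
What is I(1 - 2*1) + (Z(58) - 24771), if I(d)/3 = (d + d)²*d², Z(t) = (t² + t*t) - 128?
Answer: -18159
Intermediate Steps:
Z(t) = -128 + 2*t² (Z(t) = (t² + t²) - 128 = 2*t² - 128 = -128 + 2*t²)
I(d) = 12*d⁴ (I(d) = 3*((d + d)²*d²) = 3*((2*d)²*d²) = 3*((4*d²)*d²) = 3*(4*d⁴) = 12*d⁴)
I(1 - 2*1) + (Z(58) - 24771) = 12*(1 - 2*1)⁴ + ((-128 + 2*58²) - 24771) = 12*(1 - 2)⁴ + ((-128 + 2*3364) - 24771) = 12*(-1)⁴ + ((-128 + 6728) - 24771) = 12*1 + (6600 - 24771) = 12 - 18171 = -18159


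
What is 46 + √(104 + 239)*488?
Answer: 46 + 3416*√7 ≈ 9083.9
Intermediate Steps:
46 + √(104 + 239)*488 = 46 + √343*488 = 46 + (7*√7)*488 = 46 + 3416*√7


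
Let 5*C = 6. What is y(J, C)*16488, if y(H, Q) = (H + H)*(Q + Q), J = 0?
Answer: 0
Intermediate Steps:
C = 6/5 (C = (1/5)*6 = 6/5 ≈ 1.2000)
y(H, Q) = 4*H*Q (y(H, Q) = (2*H)*(2*Q) = 4*H*Q)
y(J, C)*16488 = (4*0*(6/5))*16488 = 0*16488 = 0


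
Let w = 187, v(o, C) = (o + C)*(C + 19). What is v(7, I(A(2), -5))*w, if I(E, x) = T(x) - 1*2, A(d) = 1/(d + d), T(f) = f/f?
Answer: 20196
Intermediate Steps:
T(f) = 1
A(d) = 1/(2*d)
I(E, x) = -1 (I(E, x) = 1 - 1*2 = 1 - 2 = -1)
v(o, C) = (19 + C)*(C + o) (v(o, C) = (C + o)*(19 + C) = (19 + C)*(C + o))
v(7, I(A(2), -5))*w = ((-1)² + 19*(-1) + 19*7 - 1*7)*187 = (1 - 19 + 133 - 7)*187 = 108*187 = 20196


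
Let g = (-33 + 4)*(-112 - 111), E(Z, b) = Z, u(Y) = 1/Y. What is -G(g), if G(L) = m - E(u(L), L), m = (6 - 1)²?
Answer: -161674/6467 ≈ -25.000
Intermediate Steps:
u(Y) = 1/Y
m = 25 (m = 5² = 25)
g = 6467 (g = -29*(-223) = 6467)
G(L) = 25 - 1/L
-G(g) = -(25 - 1/6467) = -1*161674/6467 = -161674/6467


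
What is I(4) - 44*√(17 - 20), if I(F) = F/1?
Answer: 4 - 44*I*√3 ≈ 4.0 - 76.21*I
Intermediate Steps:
I(F) = F (I(F) = F*1 = F)
I(4) - 44*√(17 - 20) = 4 - 44*√(17 - 20) = 4 - 44*I*√3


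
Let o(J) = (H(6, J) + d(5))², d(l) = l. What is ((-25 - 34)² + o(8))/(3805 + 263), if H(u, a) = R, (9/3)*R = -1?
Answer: 31525/36612 ≈ 0.86106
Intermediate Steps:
R = -⅓ (R = (⅓)*(-1) = -⅓ ≈ -0.33333)
H(u, a) = -⅓
o(J) = 196/9 (o(J) = (-⅓ + 5)² = (14/3)² = 196/9)
((-25 - 34)² + o(8))/(3805 + 263) = ((-25 - 34)² + 196/9)/(3805 + 263) = ((-59)² + 196/9)/4068 = (3481 + 196/9)*(1/4068) = (31525/9)*(1/4068) = 31525/36612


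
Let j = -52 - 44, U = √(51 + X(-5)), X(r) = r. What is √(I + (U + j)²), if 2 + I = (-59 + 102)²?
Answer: √(11109 - 192*√46) ≈ 99.029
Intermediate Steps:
U = √46 (U = √(51 - 5) = √46 ≈ 6.7823)
j = -96
I = 1847 (I = -2 + (-59 + 102)² = -2 + 43² = -2 + 1849 = 1847)
√(I + (U + j)²) = √(1847 + (√46 - 96)²) = √(1847 + (-96 + √46)²)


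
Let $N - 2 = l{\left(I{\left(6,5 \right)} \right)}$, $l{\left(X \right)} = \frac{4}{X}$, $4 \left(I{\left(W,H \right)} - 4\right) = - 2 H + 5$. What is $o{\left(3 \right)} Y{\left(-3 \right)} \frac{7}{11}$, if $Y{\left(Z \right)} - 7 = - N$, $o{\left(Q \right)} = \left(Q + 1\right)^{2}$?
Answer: $\frac{4368}{121} \approx 36.099$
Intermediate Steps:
$I{\left(W,H \right)} = \frac{21}{4} - \frac{H}{2}$ ($I{\left(W,H \right)} = 4 + \frac{- 2 H + 5}{4} = 4 + \frac{5 - 2 H}{4} = 4 - \left(- \frac{5}{4} + \frac{H}{2}\right) = \frac{21}{4} - \frac{H}{2}$)
$o{\left(Q \right)} = \left(1 + Q\right)^{2}$
$N = \frac{38}{11}$ ($N = 2 + \frac{4}{\frac{21}{4} - \frac{5}{2}} = 2 + \frac{4}{\frac{11}{4}} = 2 + 4 \cdot \frac{4}{11} = 2 + \frac{16}{11} = \frac{38}{11} \approx 3.4545$)
$Y{\left(Z \right)} = \frac{39}{11}$ ($Y{\left(Z \right)} = 7 - \frac{38}{11} = \frac{39}{11}$)
$o{\left(3 \right)} Y{\left(-3 \right)} \frac{7}{11} = \left(1 + 3\right)^{2} \cdot \frac{39}{11} \cdot \frac{7}{11} = 4^{2} \cdot \frac{39}{11} \cdot 7 \cdot \frac{1}{11} = 16 \cdot \frac{39}{11} \cdot \frac{7}{11} = \frac{624}{11} \cdot \frac{7}{11} = \frac{4368}{121}$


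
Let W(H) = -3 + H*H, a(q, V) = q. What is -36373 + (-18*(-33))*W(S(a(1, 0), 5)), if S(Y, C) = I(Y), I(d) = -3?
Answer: -32809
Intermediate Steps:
S(Y, C) = -3
W(H) = -3 + H**2
-36373 + (-18*(-33))*W(S(a(1, 0), 5)) = -36373 + (-18*(-33))*(-3 + (-3)**2) = -36373 + 594*(-3 + 9) = -36373 + 594*6 = -36373 + 3564 = -32809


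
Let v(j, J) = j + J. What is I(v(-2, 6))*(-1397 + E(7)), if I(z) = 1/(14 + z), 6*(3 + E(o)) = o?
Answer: -8393/108 ≈ -77.713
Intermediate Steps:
v(j, J) = J + j
E(o) = -3 + o/6
I(v(-2, 6))*(-1397 + E(7)) = (-1397 + (-3 + (⅙)*7))/(14 + (6 - 2)) = (-1397 + (-3 + 7/6))/(14 + 4) = (-1397 - 11/6)/18 = (1/18)*(-8393/6) = -8393/108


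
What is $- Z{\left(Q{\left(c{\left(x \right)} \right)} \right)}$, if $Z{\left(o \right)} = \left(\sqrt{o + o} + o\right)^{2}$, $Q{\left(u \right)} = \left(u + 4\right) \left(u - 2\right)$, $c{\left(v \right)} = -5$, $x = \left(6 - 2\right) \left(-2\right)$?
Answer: $- \left(7 + \sqrt{14}\right)^{2} \approx -115.38$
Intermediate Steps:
$x = -8$ ($x = 4 \left(-2\right) = -8$)
$Q{\left(u \right)} = \left(-2 + u\right) \left(4 + u\right)$ ($Q{\left(u \right)} = \left(4 + u\right) \left(-2 + u\right) = \left(-2 + u\right) \left(4 + u\right)$)
$Z{\left(o \right)} = \left(o + \sqrt{2} \sqrt{o}\right)^{2}$ ($Z{\left(o \right)} = \left(\sqrt{2 o} + o\right)^{2} = \left(\sqrt{2} \sqrt{o} + o\right)^{2} = \left(o + \sqrt{2} \sqrt{o}\right)^{2}$)
$- Z{\left(Q{\left(c{\left(x \right)} \right)} \right)} = - \left(\left(-8 + \left(-5\right)^{2} + 2 \left(-5\right)\right) + \sqrt{2} \sqrt{-8 + \left(-5\right)^{2} + 2 \left(-5\right)}\right)^{2} = - \left(\left(-8 + 25 - 10\right) + \sqrt{2} \sqrt{-8 + 25 - 10}\right)^{2} = - \left(7 + \sqrt{2} \sqrt{7}\right)^{2} = - \left(7 + \sqrt{14}\right)^{2}$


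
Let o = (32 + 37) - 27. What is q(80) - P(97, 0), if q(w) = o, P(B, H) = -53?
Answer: 95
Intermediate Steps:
o = 42 (o = 69 - 27 = 42)
q(w) = 42
q(80) - P(97, 0) = 42 - 1*(-53) = 42 + 53 = 95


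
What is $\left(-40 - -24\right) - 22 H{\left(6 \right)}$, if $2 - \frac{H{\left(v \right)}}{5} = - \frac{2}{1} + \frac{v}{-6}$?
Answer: $-566$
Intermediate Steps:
$H{\left(v \right)} = 20 + \frac{5 v}{6}$ ($H{\left(v \right)} = 10 - 5 \left(- \frac{2}{1} + \frac{v}{-6}\right) = 10 - 5 \left(\left(-2\right) 1 + v \left(- \frac{1}{6}\right)\right) = 10 - 5 \left(-2 - \frac{v}{6}\right) = 10 + \left(10 + \frac{5 v}{6}\right) = 20 + \frac{5 v}{6}$)
$\left(-40 - -24\right) - 22 H{\left(6 \right)} = \left(-40 - -24\right) - 22 \left(20 + \frac{5}{6} \cdot 6\right) = \left(-40 + 24\right) - 22 \left(20 + 5\right) = -16 - 550 = -566$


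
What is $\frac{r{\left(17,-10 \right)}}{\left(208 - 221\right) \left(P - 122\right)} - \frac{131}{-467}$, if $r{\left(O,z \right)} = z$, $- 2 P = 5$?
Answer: $\frac{414707}{1511679} \approx 0.27434$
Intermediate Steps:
$P = - \frac{5}{2}$ ($P = \left(- \frac{1}{2}\right) 5 = - \frac{5}{2} \approx -2.5$)
$\frac{r{\left(17,-10 \right)}}{\left(208 - 221\right) \left(P - 122\right)} - \frac{131}{-467} = - \frac{10}{\left(208 - 221\right) \left(- \frac{5}{2} - 122\right)} - \frac{131}{-467} = - \frac{10}{\left(-13\right) \left(- \frac{249}{2}\right)} - - \frac{131}{467} = - \frac{10}{\frac{3237}{2}} + \frac{131}{467} = \left(-10\right) \frac{2}{3237} + \frac{131}{467} = - \frac{20}{3237} + \frac{131}{467} = \frac{414707}{1511679}$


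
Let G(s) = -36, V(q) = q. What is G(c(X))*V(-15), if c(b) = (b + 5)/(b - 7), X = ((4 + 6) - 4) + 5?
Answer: 540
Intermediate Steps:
X = 11 (X = (10 - 4) + 5 = 6 + 5 = 11)
c(b) = (5 + b)/(-7 + b)
G(c(X))*V(-15) = -36*(-15) = 540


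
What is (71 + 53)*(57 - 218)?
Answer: -19964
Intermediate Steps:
(71 + 53)*(57 - 218) = 124*(-161) = -19964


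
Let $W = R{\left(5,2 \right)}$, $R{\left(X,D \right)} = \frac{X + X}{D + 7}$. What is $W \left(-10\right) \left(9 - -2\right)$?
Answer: $- \frac{1100}{9} \approx -122.22$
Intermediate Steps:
$R{\left(X,D \right)} = \frac{2 X}{7 + D}$
$W = \frac{10}{9}$ ($W = 2 \cdot 5 \frac{1}{7 + 2} = 2 \cdot 5 \cdot \frac{1}{9} = \frac{10}{9} \approx 1.1111$)
$W \left(-10\right) \left(9 - -2\right) = \frac{10}{9} \left(-10\right) \left(9 - -2\right) = - \frac{100 \left(9 + 2\right)}{9} = \left(- \frac{100}{9}\right) 11 = - \frac{1100}{9}$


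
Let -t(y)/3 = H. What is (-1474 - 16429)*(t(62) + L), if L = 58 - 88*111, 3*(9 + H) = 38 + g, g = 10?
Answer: 174214093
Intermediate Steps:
H = 7 (H = -9 + (38 + 10)/3 = -9 + (1/3)*48 = -9 + 16 = 7)
L = -9710 (L = 58 - 9768 = -9710)
t(y) = -21 (t(y) = -3*7 = -21)
(-1474 - 16429)*(t(62) + L) = (-1474 - 16429)*(-21 - 9710) = -17903*(-9731) = 174214093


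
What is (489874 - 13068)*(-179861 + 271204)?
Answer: 43552890458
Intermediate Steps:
(489874 - 13068)*(-179861 + 271204) = 476806*91343 = 43552890458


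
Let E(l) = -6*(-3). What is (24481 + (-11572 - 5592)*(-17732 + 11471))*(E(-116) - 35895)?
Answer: -3856357200945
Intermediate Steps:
E(l) = 18
(24481 + (-11572 - 5592)*(-17732 + 11471))*(E(-116) - 35895) = (24481 + (-11572 - 5592)*(-17732 + 11471))*(18 - 35895) = (24481 - 17164*(-6261))*(-35877) = (24481 + 107463804)*(-35877) = 107488285*(-35877) = -3856357200945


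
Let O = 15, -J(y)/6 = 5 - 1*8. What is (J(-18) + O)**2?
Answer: 1089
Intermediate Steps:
J(y) = 18 (J(y) = -6*(5 - 1*8) = -6*(5 - 8) = -6*(-3) = 18)
(J(-18) + O)**2 = (18 + 15)**2 = 33**2 = 1089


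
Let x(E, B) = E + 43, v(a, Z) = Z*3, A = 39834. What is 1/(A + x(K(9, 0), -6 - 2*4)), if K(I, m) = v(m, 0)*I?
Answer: 1/39877 ≈ 2.5077e-5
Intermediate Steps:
v(a, Z) = 3*Z
K(I, m) = 0 (K(I, m) = (3*0)*I = 0*I = 0)
x(E, B) = 43 + E
1/(A + x(K(9, 0), -6 - 2*4)) = 1/(39834 + (43 + 0)) = 1/(39834 + 43) = 1/39877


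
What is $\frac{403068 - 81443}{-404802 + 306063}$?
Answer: $- \frac{321625}{98739} \approx -3.2573$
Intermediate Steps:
$\frac{403068 - 81443}{-404802 + 306063} = \frac{321625}{-98739} = 321625 \left(- \frac{1}{98739}\right) = - \frac{321625}{98739}$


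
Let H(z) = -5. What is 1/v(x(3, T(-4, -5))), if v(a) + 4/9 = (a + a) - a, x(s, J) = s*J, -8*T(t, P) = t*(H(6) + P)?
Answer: -9/139 ≈ -0.064748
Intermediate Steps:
T(t, P) = -t*(-5 + P)/8
x(s, J) = J*s
v(a) = -4/9 + a (v(a) = -4/9 + ((a + a) - a) = -4/9 + (2*a - a) = -4/9 + a)
1/v(x(3, T(-4, -5))) = 1/(-4/9 + ((⅛)*(-4)*(5 - 1*(-5)))*3) = 1/(-4/9 + ((⅛)*(-4)*(5 + 5))*3) = 1/(-4/9 + ((⅛)*(-4)*10)*3) = 1/(-4/9 - 5*3) = 1/(-4/9 - 15) = 1/(-139/9) = -9/139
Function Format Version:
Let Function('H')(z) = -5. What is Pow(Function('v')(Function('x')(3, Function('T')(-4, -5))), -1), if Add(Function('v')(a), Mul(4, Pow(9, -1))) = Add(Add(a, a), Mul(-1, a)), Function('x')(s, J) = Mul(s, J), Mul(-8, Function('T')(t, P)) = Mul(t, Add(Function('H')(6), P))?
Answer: Rational(-9, 139) ≈ -0.064748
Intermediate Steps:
Function('T')(t, P) = Mul(Rational(-1, 8), t, Add(-5, P)) (Function('T')(t, P) = Mul(Rational(-1, 8), Mul(t, Add(-5, P))) = Mul(Rational(-1, 8), t, Add(-5, P)))
Function('x')(s, J) = Mul(J, s)
Function('v')(a) = Add(Rational(-4, 9), a) (Function('v')(a) = Add(Rational(-4, 9), Add(Add(a, a), Mul(-1, a))) = Add(Rational(-4, 9), Add(Mul(2, a), Mul(-1, a))) = Add(Rational(-4, 9), a))
Pow(Function('v')(Function('x')(3, Function('T')(-4, -5))), -1) = Pow(Add(Rational(-4, 9), Mul(Mul(Rational(1, 8), -4, Add(5, Mul(-1, -5))), 3)), -1) = Pow(Add(Rational(-4, 9), Mul(Mul(Rational(1, 8), -4, Add(5, 5)), 3)), -1) = Pow(Add(Rational(-4, 9), Mul(Mul(Rational(1, 8), -4, 10), 3)), -1) = Pow(Add(Rational(-4, 9), Mul(-5, 3)), -1) = Pow(Add(Rational(-4, 9), -15), -1) = Pow(Rational(-139, 9), -1) = Rational(-9, 139)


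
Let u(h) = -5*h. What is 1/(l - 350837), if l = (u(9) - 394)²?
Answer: -1/158116 ≈ -6.3245e-6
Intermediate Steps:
l = 192721 (l = (-5*9 - 394)² = (-45 - 394)² = (-439)² = 192721)
1/(l - 350837) = 1/(192721 - 350837) = 1/(-158116) = -1/158116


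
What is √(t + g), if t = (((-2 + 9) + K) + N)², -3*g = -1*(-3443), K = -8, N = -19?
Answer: I*√6729/3 ≈ 27.344*I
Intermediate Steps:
g = -3443/3 (g = -(-1)*(-3443)/3 = -⅓*3443 = -3443/3 ≈ -1147.7)
t = 400 (t = (((-2 + 9) - 8) - 19)² = ((7 - 8) - 19)² = (-1 - 19)² = (-20)² = 400)
√(t + g) = √(400 - 3443/3) = √(-2243/3) = I*√6729/3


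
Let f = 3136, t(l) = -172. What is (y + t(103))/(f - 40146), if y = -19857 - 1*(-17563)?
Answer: 1233/18505 ≈ 0.066631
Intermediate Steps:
y = -2294 (y = -19857 + 17563 = -2294)
(y + t(103))/(f - 40146) = (-2294 - 172)/(3136 - 40146) = -2466/(-37010) = -2466*(-1/37010) = 1233/18505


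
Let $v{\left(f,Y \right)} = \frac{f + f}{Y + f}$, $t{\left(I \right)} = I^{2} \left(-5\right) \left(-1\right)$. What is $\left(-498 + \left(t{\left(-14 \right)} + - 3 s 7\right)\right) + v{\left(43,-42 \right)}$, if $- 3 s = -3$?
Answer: $547$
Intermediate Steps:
$s = 1$ ($s = \left(- \frac{1}{3}\right) \left(-3\right) = 1$)
$t{\left(I \right)} = 5 I^{2}$ ($t{\left(I \right)} = - 5 I^{2} \left(-1\right) = 5 I^{2}$)
$v{\left(f,Y \right)} = \frac{2 f}{Y + f}$
$\left(-498 + \left(t{\left(-14 \right)} + - 3 s 7\right)\right) + v{\left(43,-42 \right)} = \left(-498 + \left(5 \left(-14\right)^{2} + \left(-3\right) 1 \cdot 7\right)\right) + 2 \cdot 43 \frac{1}{-42 + 43} = \left(-498 + \left(5 \cdot 196 - 21\right)\right) + 2 \cdot 43 \cdot 1^{-1} = \left(-498 + \left(980 - 21\right)\right) + 2 \cdot 43 \cdot 1 = \left(-498 + 959\right) + 86 = 461 + 86 = 547$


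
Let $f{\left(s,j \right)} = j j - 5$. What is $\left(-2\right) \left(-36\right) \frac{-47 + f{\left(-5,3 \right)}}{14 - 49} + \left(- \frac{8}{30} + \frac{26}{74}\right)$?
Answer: $\frac{68797}{777} \approx 88.542$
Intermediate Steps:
$f{\left(s,j \right)} = -5 + j^{2}$ ($f{\left(s,j \right)} = j^{2} - 5 = -5 + j^{2}$)
$\left(-2\right) \left(-36\right) \frac{-47 + f{\left(-5,3 \right)}}{14 - 49} + \left(- \frac{8}{30} + \frac{26}{74}\right) = \left(-2\right) \left(-36\right) \frac{-47 - \left(5 - 3^{2}\right)}{14 - 49} + \left(- \frac{8}{30} + \frac{26}{74}\right) = 72 \frac{-47 + \left(-5 + 9\right)}{-35} + \left(\left(-8\right) \frac{1}{30} + 26 \cdot \frac{1}{74}\right) = 72 \left(-47 + 4\right) \left(- \frac{1}{35}\right) + \left(- \frac{4}{15} + \frac{13}{37}\right) = 72 \left(\left(-43\right) \left(- \frac{1}{35}\right)\right) + \frac{47}{555} = 72 \cdot \frac{43}{35} + \frac{47}{555} = \frac{3096}{35} + \frac{47}{555} = \frac{68797}{777}$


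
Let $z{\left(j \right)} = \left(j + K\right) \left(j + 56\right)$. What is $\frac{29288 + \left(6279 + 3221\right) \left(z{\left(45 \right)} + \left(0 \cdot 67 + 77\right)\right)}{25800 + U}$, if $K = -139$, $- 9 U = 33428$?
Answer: $- \frac{201222477}{49693} \approx -4049.3$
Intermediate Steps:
$U = - \frac{33428}{9}$ ($U = \left(- \frac{1}{9}\right) 33428 = - \frac{33428}{9} \approx -3714.2$)
$z{\left(j \right)} = \left(-139 + j\right) \left(56 + j\right)$ ($z{\left(j \right)} = \left(j - 139\right) \left(j + 56\right) = \left(-139 + j\right) \left(56 + j\right)$)
$\frac{29288 + \left(6279 + 3221\right) \left(z{\left(45 \right)} + \left(0 \cdot 67 + 77\right)\right)}{25800 + U} = \frac{29288 + \left(6279 + 3221\right) \left(\left(-7784 + 45^{2} - 3735\right) + \left(0 \cdot 67 + 77\right)\right)}{25800 - \frac{33428}{9}} = \frac{29288 + 9500 \left(\left(-7784 + 2025 - 3735\right) + \left(0 + 77\right)\right)}{\frac{198772}{9}} = \left(29288 + 9500 \left(-9494 + 77\right)\right) \frac{9}{198772} = \left(29288 + 9500 \left(-9417\right)\right) \frac{9}{198772} = \left(29288 - 89461500\right) \frac{9}{198772} = \left(-89432212\right) \frac{9}{198772} = - \frac{201222477}{49693}$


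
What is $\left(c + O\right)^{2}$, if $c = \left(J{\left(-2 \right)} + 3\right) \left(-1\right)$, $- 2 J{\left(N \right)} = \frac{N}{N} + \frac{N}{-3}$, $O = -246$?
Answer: $\frac{2217121}{36} \approx 61587.0$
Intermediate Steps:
$J{\left(N \right)} = - \frac{1}{2} + \frac{N}{6}$ ($J{\left(N \right)} = - \frac{\frac{N}{N} + \frac{N}{-3}}{2} = - \frac{1 + N \left(- \frac{1}{3}\right)}{2} = - \frac{1 - \frac{N}{3}}{2} = - \frac{1}{2} + \frac{N}{6}$)
$c = - \frac{13}{6}$ ($c = \left(\left(- \frac{1}{2} + \frac{1}{6} \left(-2\right)\right) + 3\right) \left(-1\right) = \left(\left(- \frac{1}{2} - \frac{1}{3}\right) + 3\right) \left(-1\right) = \left(- \frac{5}{6} + 3\right) \left(-1\right) = \frac{13}{6} \left(-1\right) = - \frac{13}{6} \approx -2.1667$)
$\left(c + O\right)^{2} = \left(- \frac{13}{6} - 246\right)^{2} = \left(- \frac{1489}{6}\right)^{2} = \frac{2217121}{36}$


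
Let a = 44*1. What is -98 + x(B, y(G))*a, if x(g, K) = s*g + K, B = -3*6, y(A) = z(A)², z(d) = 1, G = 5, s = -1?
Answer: 738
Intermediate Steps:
y(A) = 1 (y(A) = 1² = 1)
B = -18
x(g, K) = K - g (x(g, K) = -g + K = K - g)
a = 44
-98 + x(B, y(G))*a = -98 + (1 - 1*(-18))*44 = -98 + (1 + 18)*44 = -98 + 19*44 = -98 + 836 = 738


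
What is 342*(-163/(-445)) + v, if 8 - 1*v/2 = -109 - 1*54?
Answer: 207936/445 ≈ 467.27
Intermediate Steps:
v = 342 (v = 16 - 2*(-109 - 1*54) = 16 - 2*(-109 - 54) = 16 - 2*(-163) = 16 + 326 = 342)
342*(-163/(-445)) + v = 342*(-163/(-445)) + 342 = 342*(-163*(-1/445)) + 342 = 342*(163/445) + 342 = 55746/445 + 342 = 207936/445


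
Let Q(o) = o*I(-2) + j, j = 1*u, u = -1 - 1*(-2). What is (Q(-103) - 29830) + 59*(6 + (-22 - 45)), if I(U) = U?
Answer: -33222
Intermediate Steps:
u = 1 (u = -1 + 2 = 1)
j = 1 (j = 1*1 = 1)
Q(o) = 1 - 2*o (Q(o) = o*(-2) + 1 = -2*o + 1 = 1 - 2*o)
(Q(-103) - 29830) + 59*(6 + (-22 - 45)) = ((1 - 2*(-103)) - 29830) + 59*(6 + (-22 - 45)) = ((1 + 206) - 29830) + 59*(6 - 67) = (207 - 29830) + 59*(-61) = -29623 - 3599 = -33222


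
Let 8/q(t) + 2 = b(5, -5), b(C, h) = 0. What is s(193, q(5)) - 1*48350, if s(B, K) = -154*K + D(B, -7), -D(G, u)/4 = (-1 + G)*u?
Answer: -42358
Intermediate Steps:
D(G, u) = -4*u*(-1 + G) (D(G, u) = -4*(-1 + G)*u = -4*u*(-1 + G))
q(t) = -4 (q(t) = 8/(-2 + 0) = 8/(-2) = 8*(-½) = -4)
s(B, K) = -28 - 154*K + 28*B (s(B, K) = -154*K + 4*(-7)*(1 - B) = -154*K + (-28 + 28*B) = -28 - 154*K + 28*B)
s(193, q(5)) - 1*48350 = (-28 - 154*(-4) + 28*193) - 1*48350 = (-28 + 616 + 5404) - 48350 = 5992 - 48350 = -42358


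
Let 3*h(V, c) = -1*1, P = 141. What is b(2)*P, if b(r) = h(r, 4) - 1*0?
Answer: -47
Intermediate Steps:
h(V, c) = -⅓ (h(V, c) = (-1*1)/3 = (⅓)*(-1) = -⅓)
b(r) = -⅓ (b(r) = -⅓ - 1*0 = -⅓ + 0 = -⅓)
b(2)*P = -⅓*141 = -47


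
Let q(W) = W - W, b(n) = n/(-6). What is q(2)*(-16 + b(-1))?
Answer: 0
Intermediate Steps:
b(n) = -n/6 (b(n) = n*(-⅙) = -n/6)
q(W) = 0
q(2)*(-16 + b(-1)) = 0*(-16 - ⅙*(-1)) = 0*(-16 + ⅙) = 0*(-95/6) = 0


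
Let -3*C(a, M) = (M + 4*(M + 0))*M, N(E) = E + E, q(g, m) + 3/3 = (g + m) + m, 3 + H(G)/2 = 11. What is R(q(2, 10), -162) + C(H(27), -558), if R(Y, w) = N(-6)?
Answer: -518952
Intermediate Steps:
H(G) = 16 (H(G) = -6 + 2*11 = -6 + 22 = 16)
q(g, m) = -1 + g + 2*m (q(g, m) = -1 + ((g + m) + m) = -1 + (g + 2*m) = -1 + g + 2*m)
N(E) = 2*E
R(Y, w) = -12 (R(Y, w) = 2*(-6) = -12)
C(a, M) = -5*M**2/3 (C(a, M) = -(M + 4*(M + 0))*M/3 = -(M + 4*M)*M/3 = -5*M*M/3 = -5*M**2/3)
R(q(2, 10), -162) + C(H(27), -558) = -12 - 5/3*(-558)**2 = -12 - 5/3*311364 = -12 - 518940 = -518952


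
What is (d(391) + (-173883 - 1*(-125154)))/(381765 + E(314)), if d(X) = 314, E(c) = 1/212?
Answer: -10263980/80934181 ≈ -0.12682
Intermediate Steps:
E(c) = 1/212
(d(391) + (-173883 - 1*(-125154)))/(381765 + E(314)) = (314 + (-173883 - 1*(-125154)))/(381765 + 1/212) = (314 + (-173883 + 125154))/(80934181/212) = (314 - 48729)*(212/80934181) = -48415*212/80934181 = -10263980/80934181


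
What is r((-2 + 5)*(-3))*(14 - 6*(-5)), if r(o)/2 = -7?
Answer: -616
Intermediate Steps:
r(o) = -14 (r(o) = 2*(-7) = -14)
r((-2 + 5)*(-3))*(14 - 6*(-5)) = -14*(14 - 6*(-5)) = -14*(14 + 30) = -14*44 = -616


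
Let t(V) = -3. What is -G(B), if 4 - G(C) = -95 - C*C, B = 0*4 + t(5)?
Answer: -108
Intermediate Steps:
B = -3 (B = 0*4 - 3 = 0 - 3 = -3)
G(C) = 99 + C² (G(C) = 4 - (-95 - C*C) = 4 - (-95 - C²) = 4 + (95 + C²) = 99 + C²)
-G(B) = -(99 + (-3)²) = -(99 + 9) = -1*108 = -108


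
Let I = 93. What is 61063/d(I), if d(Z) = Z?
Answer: 61063/93 ≈ 656.59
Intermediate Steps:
61063/d(I) = 61063/93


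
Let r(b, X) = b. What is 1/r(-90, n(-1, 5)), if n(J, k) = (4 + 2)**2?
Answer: -1/90 ≈ -0.011111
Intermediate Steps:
n(J, k) = 36 (n(J, k) = 6**2 = 36)
1/r(-90, n(-1, 5)) = 1/(-90) = -1/90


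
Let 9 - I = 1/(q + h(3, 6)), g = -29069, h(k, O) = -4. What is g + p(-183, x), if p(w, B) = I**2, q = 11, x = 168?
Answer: -1420537/49 ≈ -28991.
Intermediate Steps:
I = 62/7 (I = 9 - 1/(11 - 4) = 9 - 1/7 = 62/7 ≈ 8.8571)
p(w, B) = 3844/49 (p(w, B) = (62/7)**2 = 3844/49)
g + p(-183, x) = -29069 + 3844/49 = -1420537/49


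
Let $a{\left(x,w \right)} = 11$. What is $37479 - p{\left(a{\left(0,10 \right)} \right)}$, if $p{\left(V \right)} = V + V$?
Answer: $37457$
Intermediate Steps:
$p{\left(V \right)} = 2 V$
$37479 - p{\left(a{\left(0,10 \right)} \right)} = 37479 - 2 \cdot 11 = 37479 - 22 = 37457$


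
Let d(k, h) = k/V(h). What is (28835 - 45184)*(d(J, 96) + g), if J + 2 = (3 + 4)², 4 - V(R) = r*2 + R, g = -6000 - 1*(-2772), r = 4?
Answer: 5278225603/100 ≈ 5.2782e+7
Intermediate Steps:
g = -3228 (g = -6000 + 2772 = -3228)
V(R) = -4 - R (V(R) = 4 - (4*2 + R) = 4 - (8 + R) = 4 + (-8 - R) = -4 - R)
J = 47 (J = -2 + (3 + 4)² = -2 + 7² = -2 + 49 = 47)
d(k, h) = k/(-4 - h)
(28835 - 45184)*(d(J, 96) + g) = (28835 - 45184)*(-1*47/(4 + 96) - 3228) = -16349*(-1*47/100 - 3228) = -16349*(-1*47*1/100 - 3228) = -16349*(-47/100 - 3228) = -16349*(-322847/100) = 5278225603/100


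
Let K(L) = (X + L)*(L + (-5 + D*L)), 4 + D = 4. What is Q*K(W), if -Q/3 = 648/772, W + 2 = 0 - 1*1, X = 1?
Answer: -7776/193 ≈ -40.290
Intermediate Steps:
D = 0 (D = -4 + 4 = 0)
W = -3 (W = -2 + (0 - 1*1) = -2 + (0 - 1) = -2 - 1 = -3)
K(L) = (1 + L)*(-5 + L) (K(L) = (1 + L)*(L + (-5 + 0*L)) = (1 + L)*(L + (-5 + 0)) = (1 + L)*(L - 5) = (1 + L)*(-5 + L))
Q = -486/193 (Q = -1944/772 = -3*162/193 = -486/193 ≈ -2.5181)
Q*K(W) = -486*(-5 + (-3)² - 4*(-3))/193 = -486*(-5 + 9 + 12)/193 = -486/193*16 = -7776/193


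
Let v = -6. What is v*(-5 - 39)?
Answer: 264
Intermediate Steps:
v*(-5 - 39) = -6*(-5 - 39) = -6*(-44) = 264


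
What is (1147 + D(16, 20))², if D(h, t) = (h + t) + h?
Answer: 1437601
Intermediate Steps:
D(h, t) = t + 2*h
(1147 + D(16, 20))² = (1147 + (20 + 2*16))² = (1147 + (20 + 32))² = (1147 + 52)² = 1199² = 1437601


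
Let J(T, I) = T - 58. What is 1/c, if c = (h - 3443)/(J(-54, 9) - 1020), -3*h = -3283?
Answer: 1698/3523 ≈ 0.48198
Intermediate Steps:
h = 3283/3 (h = -⅓*(-3283) = 3283/3 ≈ 1094.3)
J(T, I) = -58 + T
c = 3523/1698 (c = (3283/3 - 3443)/((-58 - 54) - 1020) = -7046/(3*(-112 - 1020)) = -7046/3/(-1132) = -7046/3*(-1/1132) = 3523/1698 ≈ 2.0748)
1/c = 1/(3523/1698) = 1698/3523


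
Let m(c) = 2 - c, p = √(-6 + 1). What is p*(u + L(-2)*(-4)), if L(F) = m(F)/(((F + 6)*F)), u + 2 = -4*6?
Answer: -24*I*√5 ≈ -53.666*I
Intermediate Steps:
u = -26 (u = -2 - 4*6 = -2 - 24 = -26)
p = I*√5 (p = √(-5) = I*√5 ≈ 2.2361*I)
L(F) = (2 - F)/(F*(6 + F)) (L(F) = (2 - F)/(((F + 6)*F)) = (2 - F)/(((6 + F)*F)) = (2 - F)/((F*(6 + F))) = (2 - F)*(1/(F*(6 + F))) = (2 - F)/(F*(6 + F)))
p*(u + L(-2)*(-4)) = (I*√5)*(-26 + ((2 - 1*(-2))/((-2)*(6 - 2)))*(-4)) = (I*√5)*(-26 - ½*(2 + 2)/4*(-4)) = (I*√5)*(-26 - ½*¼*4*(-4)) = (I*√5)*(-26 - ½*(-4)) = (I*√5)*(-26 + 2) = (I*√5)*(-24) = -24*I*√5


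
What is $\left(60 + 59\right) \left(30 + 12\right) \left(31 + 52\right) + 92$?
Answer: $414926$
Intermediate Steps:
$\left(60 + 59\right) \left(30 + 12\right) \left(31 + 52\right) + 92 = 119 \cdot 42 \cdot 83 + 92 = 119 \cdot 3486 + 92 = 414834 + 92 = 414926$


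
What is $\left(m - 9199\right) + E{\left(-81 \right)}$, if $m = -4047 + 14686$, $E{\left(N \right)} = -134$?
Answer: $1306$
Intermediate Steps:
$m = 10639$
$\left(m - 9199\right) + E{\left(-81 \right)} = \left(10639 - 9199\right) - 134 = 1440 - 134 = 1306$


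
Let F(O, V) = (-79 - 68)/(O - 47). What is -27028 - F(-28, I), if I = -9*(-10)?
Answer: -675749/25 ≈ -27030.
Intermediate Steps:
I = 90
F(O, V) = -147/(-47 + O)
-27028 - F(-28, I) = -27028 - (-147)/(-47 - 28) = -27028 - (-147)/(-75) = -27028 - (-147)*(-1)/75 = -27028 - 1*49/25 = -27028 - 49/25 = -675749/25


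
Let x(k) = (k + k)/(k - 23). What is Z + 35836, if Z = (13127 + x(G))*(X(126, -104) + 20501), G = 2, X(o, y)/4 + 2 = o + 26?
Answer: 5817517519/21 ≈ 2.7702e+8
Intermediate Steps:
X(o, y) = 96 + 4*o (X(o, y) = -8 + 4*(o + 26) = -8 + 4*(26 + o) = -8 + (104 + 4*o) = 96 + 4*o)
x(k) = 2*k/(-23 + k) (x(k) = (2*k)/(-23 + k) = 2*k/(-23 + k))
Z = 5816764963/21 (Z = (13127 + 2*2/(-23 + 2))*((96 + 4*126) + 20501) = (13127 + 2*2/(-21))*((96 + 504) + 20501) = (13127 + 2*2*(-1/21))*(600 + 20501) = (13127 - 4/21)*21101 = (275663/21)*21101 = 5816764963/21 ≈ 2.7699e+8)
Z + 35836 = 5816764963/21 + 35836 = 5817517519/21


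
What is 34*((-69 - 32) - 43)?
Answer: -4896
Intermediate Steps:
34*((-69 - 32) - 43) = 34*(-101 - 43) = 34*(-144) = -4896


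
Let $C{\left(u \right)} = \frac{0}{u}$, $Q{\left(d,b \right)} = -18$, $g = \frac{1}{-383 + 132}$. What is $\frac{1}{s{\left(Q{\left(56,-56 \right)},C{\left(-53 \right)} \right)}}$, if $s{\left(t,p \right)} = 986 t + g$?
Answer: $- \frac{251}{4454749} \approx -5.6344 \cdot 10^{-5}$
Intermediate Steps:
$g = - \frac{1}{251}$ ($g = \frac{1}{-251} = - \frac{1}{251} \approx -0.0039841$)
$C{\left(u \right)} = 0$
$s{\left(t,p \right)} = - \frac{1}{251} + 986 t$ ($s{\left(t,p \right)} = 986 t - \frac{1}{251} = - \frac{1}{251} + 986 t$)
$\frac{1}{s{\left(Q{\left(56,-56 \right)},C{\left(-53 \right)} \right)}} = \frac{1}{- \frac{1}{251} + 986 \left(-18\right)} = \frac{1}{- \frac{1}{251} - 17748} = \frac{1}{- \frac{4454749}{251}} = - \frac{251}{4454749}$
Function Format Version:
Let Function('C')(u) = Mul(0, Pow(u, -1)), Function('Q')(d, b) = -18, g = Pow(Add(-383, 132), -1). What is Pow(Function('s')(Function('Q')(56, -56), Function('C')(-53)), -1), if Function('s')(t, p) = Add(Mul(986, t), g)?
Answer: Rational(-251, 4454749) ≈ -5.6344e-5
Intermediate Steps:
g = Rational(-1, 251) (g = Pow(-251, -1) = Rational(-1, 251) ≈ -0.0039841)
Function('C')(u) = 0
Function('s')(t, p) = Add(Rational(-1, 251), Mul(986, t)) (Function('s')(t, p) = Add(Mul(986, t), Rational(-1, 251)) = Add(Rational(-1, 251), Mul(986, t)))
Pow(Function('s')(Function('Q')(56, -56), Function('C')(-53)), -1) = Pow(Add(Rational(-1, 251), Mul(986, -18)), -1) = Pow(Add(Rational(-1, 251), -17748), -1) = Pow(Rational(-4454749, 251), -1) = Rational(-251, 4454749)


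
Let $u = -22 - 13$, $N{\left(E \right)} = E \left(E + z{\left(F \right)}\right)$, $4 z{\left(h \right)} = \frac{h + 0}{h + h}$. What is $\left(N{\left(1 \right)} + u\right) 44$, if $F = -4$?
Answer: $- \frac{2981}{2} \approx -1490.5$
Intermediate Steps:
$z{\left(h \right)} = \frac{1}{8}$ ($z{\left(h \right)} = \frac{\left(h + 0\right) \frac{1}{h + h}}{4} = \frac{h \frac{1}{2 h}}{4} = \frac{1}{4} \cdot \frac{1}{2} = \frac{1}{8}$)
$N{\left(E \right)} = E \left(\frac{1}{8} + E\right)$ ($N{\left(E \right)} = E \left(E + \frac{1}{8}\right) = E \left(\frac{1}{8} + E\right)$)
$u = -35$ ($u = -22 - 13 = -35$)
$\left(N{\left(1 \right)} + u\right) 44 = \left(1 \left(\frac{1}{8} + 1\right) - 35\right) 44 = \left(1 \cdot \frac{9}{8} - 35\right) 44 = \left(\frac{9}{8} - 35\right) 44 = \left(- \frac{271}{8}\right) 44 = - \frac{2981}{2}$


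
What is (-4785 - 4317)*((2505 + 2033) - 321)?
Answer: -38383134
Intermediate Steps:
(-4785 - 4317)*((2505 + 2033) - 321) = -9102*(4538 - 321) = -9102*4217 = -38383134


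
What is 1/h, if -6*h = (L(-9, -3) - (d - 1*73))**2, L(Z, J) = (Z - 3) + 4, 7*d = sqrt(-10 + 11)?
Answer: -147/103058 ≈ -0.0014264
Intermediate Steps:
d = 1/7 (d = sqrt(-10 + 11)/7 = sqrt(1)/7 = (1/7)*1 = 1/7 ≈ 0.14286)
L(Z, J) = 1 + Z (L(Z, J) = (-3 + Z) + 4 = 1 + Z)
h = -103058/147 (h = -((1 - 9) - (1/7 - 1*73))**2/6 = -(-8 - (1/7 - 73))**2/6 = -(-8 - 1*(-510/7))**2/6 = -(-8 + 510/7)**2/6 = -(454/7)**2/6 = -1/6*206116/49 = -103058/147 ≈ -701.08)
1/h = 1/(-103058/147) = -147/103058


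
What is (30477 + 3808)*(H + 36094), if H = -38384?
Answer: -78512650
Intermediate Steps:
(30477 + 3808)*(H + 36094) = (30477 + 3808)*(-38384 + 36094) = 34285*(-2290) = -78512650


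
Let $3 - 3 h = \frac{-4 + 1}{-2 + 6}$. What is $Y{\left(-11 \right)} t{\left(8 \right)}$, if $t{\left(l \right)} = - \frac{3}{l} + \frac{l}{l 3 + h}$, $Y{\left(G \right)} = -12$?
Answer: $\frac{141}{202} \approx 0.69802$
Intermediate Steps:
$h = \frac{5}{4}$ ($h = 1 - \frac{\left(-4 + 1\right) \frac{1}{-2 + 6}}{3} = 1 - \frac{\left(-3\right) \frac{1}{4}}{3} = 1 - - \frac{1}{4} = 1 + \frac{1}{4} = \frac{5}{4} \approx 1.25$)
$t{\left(l \right)} = - \frac{3}{l} + \frac{l}{\frac{5}{4} + 3 l}$ ($t{\left(l \right)} = - \frac{3}{l} + \frac{l}{l 3 + \frac{5}{4}} = - \frac{3}{l} + \frac{l}{3 l + \frac{5}{4}} = - \frac{3}{l} + \frac{l}{\frac{5}{4} + 3 l}$)
$Y{\left(-11 \right)} t{\left(8 \right)} = - 12 \frac{-15 - 288 + 4 \cdot 8^{2}}{8 \left(5 + 12 \cdot 8\right)} = - 12 \frac{-15 - 288 + 4 \cdot 64}{8 \left(5 + 96\right)} = - 12 \frac{-15 - 288 + 256}{8 \cdot 101} = - 12 \cdot \frac{1}{8} \cdot \frac{1}{101} \left(-47\right) = \left(-12\right) \left(- \frac{47}{808}\right) = \frac{141}{202}$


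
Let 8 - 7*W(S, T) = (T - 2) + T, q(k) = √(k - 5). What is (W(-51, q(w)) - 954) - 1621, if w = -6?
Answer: -18015/7 - 2*I*√11/7 ≈ -2573.6 - 0.94761*I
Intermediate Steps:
q(k) = √(-5 + k)
W(S, T) = 10/7 - 2*T/7 (W(S, T) = 8/7 - ((T - 2) + T)/7 = 8/7 - ((-2 + T) + T)/7 = 8/7 - (-2 + 2*T)/7 = 8/7 + (2/7 - 2*T/7) = 10/7 - 2*T/7)
(W(-51, q(w)) - 954) - 1621 = ((10/7 - 2*√(-5 - 6)/7) - 954) - 1621 = ((10/7 - 2*I*√11/7) - 954) - 1621 = (-6668/7 - 2*I*√11/7) - 1621 = -18015/7 - 2*I*√11/7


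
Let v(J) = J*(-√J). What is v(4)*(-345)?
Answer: 2760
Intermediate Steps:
v(J) = -J^(3/2)
v(4)*(-345) = -4^(3/2)*(-345) = -1*8*(-345) = -8*(-345) = 2760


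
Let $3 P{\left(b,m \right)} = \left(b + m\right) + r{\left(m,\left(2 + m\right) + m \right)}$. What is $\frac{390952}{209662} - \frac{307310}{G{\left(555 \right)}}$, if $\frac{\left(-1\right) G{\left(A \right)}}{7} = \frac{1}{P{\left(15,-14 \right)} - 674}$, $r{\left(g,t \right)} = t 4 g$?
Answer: $- \frac{18201818149654}{2201451} \approx -8.2681 \cdot 10^{6}$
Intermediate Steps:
$r{\left(g,t \right)} = 4 g t$ ($r{\left(g,t \right)} = 4 t g = 4 g t$)
$P{\left(b,m \right)} = \frac{b}{3} + \frac{m}{3} + \frac{4 m \left(2 + 2 m\right)}{3}$ ($P{\left(b,m \right)} = \frac{\left(b + m\right) + 4 m \left(\left(2 + m\right) + m\right)}{3} = \frac{\left(b + m\right) + 4 m \left(2 + 2 m\right)}{3} = \frac{b + m + 4 m \left(2 + 2 m\right)}{3} = \frac{b}{3} + \frac{m}{3} + \frac{4 m \left(2 + 2 m\right)}{3}$)
$G{\left(A \right)} = \frac{21}{565}$ ($G{\left(A \right)} = - \frac{7}{\left(\frac{1}{3} \cdot 15 + \frac{1}{3} \left(-14\right) + \frac{8}{3} \left(-14\right) \left(1 - 14\right)\right) - 674} = - \frac{7}{\left(5 - \frac{14}{3} + \frac{8}{3} \left(-14\right) \left(-13\right)\right) - 674} = - \frac{7}{\left(5 - \frac{14}{3} + \frac{1456}{3}\right) - 674} = - \frac{7}{\frac{1457}{3} - 674} = - \frac{7}{- \frac{565}{3}} = \left(-7\right) \left(- \frac{3}{565}\right) = \frac{21}{565}$)
$\frac{390952}{209662} - \frac{307310}{G{\left(555 \right)}} = \frac{390952}{209662} - \frac{307310}{\frac{21}{565}} = 390952 \cdot \frac{1}{209662} - \frac{173630150}{21} = \frac{195476}{104831} - \frac{173630150}{21} = - \frac{18201818149654}{2201451}$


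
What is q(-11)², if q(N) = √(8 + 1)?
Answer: 9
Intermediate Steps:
q(N) = 3 (q(N) = √9 = 3)
q(-11)² = 3² = 9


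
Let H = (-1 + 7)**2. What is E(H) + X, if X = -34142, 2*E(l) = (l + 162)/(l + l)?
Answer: -273125/8 ≈ -34141.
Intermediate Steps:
H = 36 (H = 6**2 = 36)
E(l) = (162 + l)/(4*l) (E(l) = ((l + 162)/(l + l))/2 = ((162 + l)/((2*l)))/2 = ((162 + l)*(1/(2*l)))/2 = ((162 + l)/(2*l))/2 = (162 + l)/(4*l))
E(H) + X = (1/4)*(162 + 36)/36 - 34142 = (1/4)*(1/36)*198 - 34142 = 11/8 - 34142 = -273125/8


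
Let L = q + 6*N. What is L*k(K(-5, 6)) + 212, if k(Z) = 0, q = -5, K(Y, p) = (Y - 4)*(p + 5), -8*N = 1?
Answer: 212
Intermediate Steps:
N = -1/8 (N = -1/8*1 = -1/8 ≈ -0.12500)
K(Y, p) = (-4 + Y)*(5 + p)
L = -23/4 (L = -5 + 6*(-1/8) = -5 - 3/4 = -23/4 ≈ -5.7500)
L*k(K(-5, 6)) + 212 = -23/4*0 + 212 = 0 + 212 = 212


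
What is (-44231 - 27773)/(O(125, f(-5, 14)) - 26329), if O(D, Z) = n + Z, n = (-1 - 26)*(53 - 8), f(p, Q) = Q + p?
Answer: 72004/27535 ≈ 2.6150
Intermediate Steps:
n = -1215 (n = -27*45 = -1215)
O(D, Z) = -1215 + Z
(-44231 - 27773)/(O(125, f(-5, 14)) - 26329) = (-44231 - 27773)/((-1215 + (14 - 5)) - 26329) = -72004/((-1215 + 9) - 26329) = -72004/(-1206 - 26329) = -72004/(-27535) = -72004*(-1/27535) = 72004/27535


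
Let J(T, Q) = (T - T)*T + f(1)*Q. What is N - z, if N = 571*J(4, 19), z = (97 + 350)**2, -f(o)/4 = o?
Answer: -243205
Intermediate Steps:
f(o) = -4*o
z = 199809 (z = 447**2 = 199809)
J(T, Q) = -4*Q (J(T, Q) = (T - T)*T + (-4*1)*Q = 0*T - 4*Q = 0 - 4*Q = -4*Q)
N = -43396 (N = 571*(-4*19) = 571*(-76) = -43396)
N - z = -43396 - 1*199809 = -43396 - 199809 = -243205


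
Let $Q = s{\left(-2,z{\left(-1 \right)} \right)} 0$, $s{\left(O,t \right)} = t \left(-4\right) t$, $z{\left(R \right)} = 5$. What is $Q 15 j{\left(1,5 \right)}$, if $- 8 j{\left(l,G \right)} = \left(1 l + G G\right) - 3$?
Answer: $0$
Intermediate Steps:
$s{\left(O,t \right)} = - 4 t^{2}$ ($s{\left(O,t \right)} = - 4 t t = - 4 t^{2}$)
$j{\left(l,G \right)} = \frac{3}{8} - \frac{l}{8} - \frac{G^{2}}{8}$ ($j{\left(l,G \right)} = - \frac{\left(1 l + G G\right) - 3}{8} = - \frac{\left(l + G^{2}\right) - 3}{8} = - \frac{-3 + l + G^{2}}{8} = \frac{3}{8} - \frac{l}{8} - \frac{G^{2}}{8}$)
$Q = 0$ ($Q = - 4 \cdot 5^{2} \cdot 0 = \left(-4\right) 25 \cdot 0 = \left(-100\right) 0 = 0$)
$Q 15 j{\left(1,5 \right)} = 0 \cdot 15 \left(\frac{3}{8} - \frac{1}{8} - \frac{5^{2}}{8}\right) = 0 \left(\frac{3}{8} - \frac{1}{8} - \frac{25}{8}\right) = 0 \left(- \frac{23}{8}\right) = 0$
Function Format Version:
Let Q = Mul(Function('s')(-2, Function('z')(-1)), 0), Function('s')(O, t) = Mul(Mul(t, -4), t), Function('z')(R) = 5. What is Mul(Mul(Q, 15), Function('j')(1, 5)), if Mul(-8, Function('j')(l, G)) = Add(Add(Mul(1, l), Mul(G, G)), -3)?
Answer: 0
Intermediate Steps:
Function('s')(O, t) = Mul(-4, Pow(t, 2)) (Function('s')(O, t) = Mul(Mul(-4, t), t) = Mul(-4, Pow(t, 2)))
Function('j')(l, G) = Add(Rational(3, 8), Mul(Rational(-1, 8), l), Mul(Rational(-1, 8), Pow(G, 2))) (Function('j')(l, G) = Mul(Rational(-1, 8), Add(Add(Mul(1, l), Mul(G, G)), -3)) = Mul(Rational(-1, 8), Add(Add(l, Pow(G, 2)), -3)) = Mul(Rational(-1, 8), Add(-3, l, Pow(G, 2))) = Add(Rational(3, 8), Mul(Rational(-1, 8), l), Mul(Rational(-1, 8), Pow(G, 2))))
Q = 0 (Q = Mul(Mul(-4, Pow(5, 2)), 0) = Mul(Mul(-4, 25), 0) = Mul(-100, 0) = 0)
Mul(Mul(Q, 15), Function('j')(1, 5)) = Mul(Mul(0, 15), Add(Rational(3, 8), Mul(Rational(-1, 8), 1), Mul(Rational(-1, 8), Pow(5, 2)))) = Mul(0, Add(Rational(3, 8), Rational(-1, 8), Mul(Rational(-1, 8), 25))) = Mul(0, Add(Rational(3, 8), Rational(-1, 8), Rational(-25, 8))) = Mul(0, Rational(-23, 8)) = 0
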